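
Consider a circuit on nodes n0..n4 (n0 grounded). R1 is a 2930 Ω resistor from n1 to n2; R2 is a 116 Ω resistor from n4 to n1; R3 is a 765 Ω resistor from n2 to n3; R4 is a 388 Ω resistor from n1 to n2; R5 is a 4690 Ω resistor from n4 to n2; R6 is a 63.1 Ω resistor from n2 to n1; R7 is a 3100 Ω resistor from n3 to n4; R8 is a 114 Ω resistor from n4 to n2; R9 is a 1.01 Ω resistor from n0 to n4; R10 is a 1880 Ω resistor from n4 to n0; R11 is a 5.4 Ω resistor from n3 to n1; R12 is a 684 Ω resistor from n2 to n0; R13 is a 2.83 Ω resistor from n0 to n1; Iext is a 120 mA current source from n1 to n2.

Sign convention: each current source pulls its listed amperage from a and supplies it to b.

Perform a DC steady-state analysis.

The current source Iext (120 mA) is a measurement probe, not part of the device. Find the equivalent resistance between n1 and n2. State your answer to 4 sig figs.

R_eq = 33.17 Ω

Element admittances at DC:
  Y(R1) = 0.0003413 S between n1,n2
  Y(R2) = 0.008621 S between n4,n1
  Y(R3) = 0.001307 S between n2,n3
  Y(R4) = 0.002577 S between n1,n2
  Y(R5) = 0.0002132 S between n4,n2
  Y(R6) = 0.01585 S between n2,n1
  Y(R7) = 0.0003226 S between n3,n4
  Y(R8) = 0.008772 S between n4,n2
  Y(R9) = 0.9901 S between n0,n4
  Y(R10) = 0.0005319 S between n4,n0
  Y(R11) = 0.1852 S between n3,n1
  Y(R12) = 0.001462 S between n2,n0
  Y(R13) = 0.3534 S between n0,n1
  Iext: injects 0.12 A into n2 (from n1)
Assemble and solve the 4×4 MNA system:
  V(n1)=-0.1100  V(n2)=3.870  V(n3)=-0.08187  V(n4)=0.03352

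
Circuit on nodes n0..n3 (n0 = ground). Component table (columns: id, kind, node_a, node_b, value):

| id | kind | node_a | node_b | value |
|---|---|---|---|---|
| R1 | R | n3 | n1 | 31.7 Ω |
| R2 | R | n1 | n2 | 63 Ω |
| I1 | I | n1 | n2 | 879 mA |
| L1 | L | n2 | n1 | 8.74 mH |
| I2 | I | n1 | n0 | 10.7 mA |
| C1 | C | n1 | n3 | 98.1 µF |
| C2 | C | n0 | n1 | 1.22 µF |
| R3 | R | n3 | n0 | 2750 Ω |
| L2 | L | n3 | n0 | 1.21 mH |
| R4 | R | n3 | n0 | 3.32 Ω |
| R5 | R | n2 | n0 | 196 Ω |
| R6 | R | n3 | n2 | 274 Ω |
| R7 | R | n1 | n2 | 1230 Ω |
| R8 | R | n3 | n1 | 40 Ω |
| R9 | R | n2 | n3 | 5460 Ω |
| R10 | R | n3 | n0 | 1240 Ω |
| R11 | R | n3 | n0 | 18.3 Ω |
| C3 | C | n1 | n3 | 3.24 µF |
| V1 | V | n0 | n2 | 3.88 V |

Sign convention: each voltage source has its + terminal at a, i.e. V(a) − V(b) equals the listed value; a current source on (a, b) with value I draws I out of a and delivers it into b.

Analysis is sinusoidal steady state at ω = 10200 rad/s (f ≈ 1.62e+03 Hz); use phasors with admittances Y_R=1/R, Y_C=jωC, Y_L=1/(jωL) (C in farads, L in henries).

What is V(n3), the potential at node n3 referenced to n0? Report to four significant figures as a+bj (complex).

Element admittances at ω=10200 rad/s:
  Y(R1) = 0.03155+0.000j S between n3,n1
  Y(R2) = 0.01587+0.000j S between n1,n2
  I1: injects 0.879 A into n2 (from n1)
  Y(L1) = 0.000-0.01122j S between n2,n1
  I2: injects 0.0107 A into n0 (from n1)
  Y(C1) = 0.000+1.001j S between n1,n3
  Y(C2) = 0.000+0.01244j S between n0,n1
  Y(R3) = 0.0003636+0.000j S between n3,n0
  Y(L2) = 0.000-0.08102j S between n3,n0
  Y(R4) = 0.3012+0.000j S between n3,n0
  Y(R5) = 0.005102+0.000j S between n2,n0
  Y(R6) = 0.003650+0.000j S between n3,n2
  Y(R7) = 0.0008130+0.000j S between n1,n2
  Y(R8) = 0.02500+0.000j S between n3,n1
  Y(R9) = 0.0001832+0.000j S between n2,n3
  Y(R10) = 0.0008065+0.000j S between n3,n0
  Y(R11) = 0.05464+0.000j S between n3,n0
  Y(C3) = 0.000+0.03305j S between n1,n3
  V1: constraint V(n0)−V(n2) = 3.88
Assemble and solve the 4×4 MNA system:
  V(n1)=-2.480+0.4365j  V(n2)=-3.880+0.000j  V(n3)=-2.470-0.4457j
  i(V1)=-0.9325+0.01013j

-2.470-0.4457j V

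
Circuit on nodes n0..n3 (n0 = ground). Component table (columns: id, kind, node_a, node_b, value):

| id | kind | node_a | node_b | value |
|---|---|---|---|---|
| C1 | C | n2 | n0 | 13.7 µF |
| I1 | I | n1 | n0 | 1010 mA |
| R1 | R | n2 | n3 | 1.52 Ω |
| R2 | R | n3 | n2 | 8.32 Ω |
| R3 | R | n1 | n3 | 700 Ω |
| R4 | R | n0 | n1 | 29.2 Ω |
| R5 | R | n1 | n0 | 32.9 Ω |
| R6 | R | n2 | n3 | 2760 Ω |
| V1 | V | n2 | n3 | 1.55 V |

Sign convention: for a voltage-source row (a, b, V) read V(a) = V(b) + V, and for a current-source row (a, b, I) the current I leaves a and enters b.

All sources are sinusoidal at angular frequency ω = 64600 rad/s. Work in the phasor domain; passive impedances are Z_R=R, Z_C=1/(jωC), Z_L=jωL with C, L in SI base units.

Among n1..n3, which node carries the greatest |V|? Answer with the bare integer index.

1

Apply KCL at each of the 3 non-ground nodes and solve the resulting linear system.
Node n1: branches {I1, R3, R4, R5} → V_1 = -15.32+0.0004806j
Node n2: branches {C1, R1, R2, R6, V1} → V_2 = -3.510e-05+0.02223j
Node n3: branches {R1, R2, R3, R6, V1} → V_3 = -1.550+0.02223j
Source currents: i(V1)=-1.187+3.107e-05j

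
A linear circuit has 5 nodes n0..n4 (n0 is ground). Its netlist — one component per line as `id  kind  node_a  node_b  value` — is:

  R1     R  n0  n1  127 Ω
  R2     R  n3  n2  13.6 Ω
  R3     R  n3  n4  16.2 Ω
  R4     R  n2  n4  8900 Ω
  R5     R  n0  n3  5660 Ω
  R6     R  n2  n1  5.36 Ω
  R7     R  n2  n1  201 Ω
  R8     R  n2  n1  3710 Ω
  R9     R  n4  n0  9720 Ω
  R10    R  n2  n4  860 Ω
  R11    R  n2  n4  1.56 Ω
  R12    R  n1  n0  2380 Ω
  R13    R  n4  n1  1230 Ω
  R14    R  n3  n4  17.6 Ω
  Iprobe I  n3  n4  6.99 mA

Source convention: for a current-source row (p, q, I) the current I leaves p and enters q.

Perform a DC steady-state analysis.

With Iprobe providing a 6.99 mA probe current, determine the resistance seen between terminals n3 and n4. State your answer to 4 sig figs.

R_eq = 5.415 Ω

MNA unknowns: 4 node voltages V₁..V_4
R1: Y=0.007874 on G[0,1]
R2: Y=0.07353 on G[3,2]
R3: Y=0.06173 on G[3,4]
R4: Y=0.0001124 on G[2,4]
R5: Y=0.0001767 on G[0,3]
R6: Y=0.1866 on G[2,1]
R7: Y=0.004975 on G[2,1]
R8: Y=0.0002695 on G[2,1]
R9: Y=0.0001029 on G[4,0]
R10: Y=0.001163 on G[2,4]
R11: Y=0.6410 on G[2,4]
R12: Y=0.0004202 on G[1,0]
R13: Y=0.0008130 on G[4,1]
R14: Y=0.05682 on G[3,4]
Iprobe: z[3]−=0.00699, z[4]+=0.00699
solve → V1=0.0006527, V2=0.0006644, V3=-0.03330, V4=0.004556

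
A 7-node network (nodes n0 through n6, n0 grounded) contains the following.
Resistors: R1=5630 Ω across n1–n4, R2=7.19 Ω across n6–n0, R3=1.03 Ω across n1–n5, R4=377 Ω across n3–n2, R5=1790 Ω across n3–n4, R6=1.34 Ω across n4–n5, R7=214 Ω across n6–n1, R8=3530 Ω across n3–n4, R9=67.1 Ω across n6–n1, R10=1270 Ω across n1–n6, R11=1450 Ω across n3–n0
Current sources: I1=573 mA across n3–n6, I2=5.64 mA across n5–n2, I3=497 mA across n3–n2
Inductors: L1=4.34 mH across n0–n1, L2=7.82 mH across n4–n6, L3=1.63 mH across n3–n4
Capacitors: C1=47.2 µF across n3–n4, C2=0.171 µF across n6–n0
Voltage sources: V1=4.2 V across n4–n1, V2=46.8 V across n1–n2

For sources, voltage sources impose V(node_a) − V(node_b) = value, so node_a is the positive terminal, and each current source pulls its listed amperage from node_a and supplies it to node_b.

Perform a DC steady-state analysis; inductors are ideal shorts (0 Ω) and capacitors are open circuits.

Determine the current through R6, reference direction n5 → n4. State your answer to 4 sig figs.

Element admittances at DC:
  Y(R1) = 0.0001776 S between n1,n4
  Y(R2) = 0.1391 S between n6,n0
  Y(R3) = 0.9709 S between n1,n5
  Y(R4) = 0.002653 S between n3,n2
  Y(R5) = 0.0005587 S between n3,n4
  I1: injects 0.573 A into n6 (from n3)
  Y(R6) = 0.7463 S between n4,n5
  Y(R7) = 0.004673 S between n6,n1
  L1: short n0↔n1 (DC inductor)
  Y(R8) = 0.0002833 S between n3,n4
  L2: short n4↔n6 (DC inductor)
  L3: short n3↔n4 (DC inductor)
  Y(C1) = 0.000 S between n3,n4
  Y(R9) = 0.01490 S between n6,n1
  Y(R10) = 0.0007874 S between n1,n6
  Y(C2) = 0.000 S between n6,n0
  Y(R11) = 0.0006897 S between n3,n0
  I2: injects 0.00564 A into n2 (from n5)
  I3: injects 0.497 A into n2 (from n3)
  V1: constraint V(n4)−V(n1) = 4.2
  V2: constraint V(n1)−V(n2) = 46.8
Assemble and solve the 11×11 MNA system:
  V(n1)=0.000  V(n2)=-46.80  V(n3)=4.200  V(n4)=4.200  V(n5)=1.822  V(n6)=4.200
  i(L1)=0.5870  i(L2)=0.09667  i(L3)=-1.208  i(V1)=-3.080  i(V2)=-0.6379

-1.775 A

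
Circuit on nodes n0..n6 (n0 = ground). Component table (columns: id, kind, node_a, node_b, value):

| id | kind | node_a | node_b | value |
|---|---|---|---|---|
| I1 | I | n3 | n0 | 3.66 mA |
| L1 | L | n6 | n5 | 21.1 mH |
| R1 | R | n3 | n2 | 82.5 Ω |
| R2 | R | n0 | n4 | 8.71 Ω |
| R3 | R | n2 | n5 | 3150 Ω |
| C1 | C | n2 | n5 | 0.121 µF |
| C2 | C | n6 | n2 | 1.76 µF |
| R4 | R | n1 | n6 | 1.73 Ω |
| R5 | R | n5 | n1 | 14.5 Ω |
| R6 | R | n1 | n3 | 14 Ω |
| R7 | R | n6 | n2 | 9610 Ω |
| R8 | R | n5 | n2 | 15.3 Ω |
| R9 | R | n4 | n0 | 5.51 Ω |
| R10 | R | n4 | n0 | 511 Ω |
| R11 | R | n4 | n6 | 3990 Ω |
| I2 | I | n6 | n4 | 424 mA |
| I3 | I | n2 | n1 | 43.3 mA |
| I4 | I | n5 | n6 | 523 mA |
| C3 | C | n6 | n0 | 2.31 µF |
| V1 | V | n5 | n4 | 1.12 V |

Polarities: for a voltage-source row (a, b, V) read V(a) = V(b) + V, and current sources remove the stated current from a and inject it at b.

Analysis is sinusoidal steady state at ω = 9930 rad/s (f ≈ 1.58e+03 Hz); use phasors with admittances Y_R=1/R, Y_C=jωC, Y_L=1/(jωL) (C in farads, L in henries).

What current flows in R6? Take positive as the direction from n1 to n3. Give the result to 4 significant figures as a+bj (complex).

0.01681-0.01114j A

Apply KCL at each of the 6 non-ground nodes and solve the resulting linear system.
Node n1: branches {R4, R5, R6, I3} → V_1 = 2.203-1.045j
Node n2: branches {R1, R3, C1, C2, R7, R8, I3} → V_2 = 0.8837+0.03072j
Node n3: branches {I1, R1, R6} → V_3 = 1.968-0.8885j
Node n4: branches {R2, R9, R10, R11, I2, V1} → V_4 = -0.1020-0.1768j
Node n5: branches {L1, R3, C1, R5, R8, I4, V1} → V_5 = 1.018-0.1768j
Node n6: branches {L1, C2, R4, R7, R11, I2, I4, C3} → V_6 = 2.299-1.167j
Source currents: i(V1)=-0.4550-0.05249j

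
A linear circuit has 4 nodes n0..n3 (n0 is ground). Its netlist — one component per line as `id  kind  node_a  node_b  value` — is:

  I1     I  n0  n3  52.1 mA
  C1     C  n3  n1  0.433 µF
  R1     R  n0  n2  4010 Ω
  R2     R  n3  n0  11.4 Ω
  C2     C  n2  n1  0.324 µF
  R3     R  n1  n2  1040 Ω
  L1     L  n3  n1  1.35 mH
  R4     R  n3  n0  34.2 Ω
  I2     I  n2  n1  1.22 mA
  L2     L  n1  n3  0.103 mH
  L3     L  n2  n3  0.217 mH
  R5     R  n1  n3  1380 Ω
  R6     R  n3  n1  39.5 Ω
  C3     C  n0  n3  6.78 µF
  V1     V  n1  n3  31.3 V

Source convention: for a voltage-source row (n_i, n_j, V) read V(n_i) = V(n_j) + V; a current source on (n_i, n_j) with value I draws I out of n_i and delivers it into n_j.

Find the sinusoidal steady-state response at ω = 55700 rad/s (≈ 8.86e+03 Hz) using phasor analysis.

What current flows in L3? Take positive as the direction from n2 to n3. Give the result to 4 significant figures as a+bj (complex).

Element admittances at ω=55700 rad/s:
  I1: injects 0.0521 A into n3 (from n0)
  Y(C1) = 0.000+0.02412j S between n3,n1
  Y(R1) = 0.0002494+0.000j S between n0,n2
  Y(R2) = 0.08772+0.000j S between n3,n0
  Y(C2) = 0.000+0.01805j S between n2,n1
  Y(R3) = 0.0009615+0.000j S between n1,n2
  Y(L1) = 0.000-0.01330j S between n3,n1
  Y(R4) = 0.02924+0.000j S between n3,n0
  I2: injects 0.00122 A into n1 (from n2)
  Y(L2) = 0.000-0.1743j S between n1,n3
  Y(L3) = 0.000-0.08273j S between n2,n3
  Y(R5) = 0.0007246+0.000j S between n1,n3
  Y(R6) = 0.02532+0.000j S between n3,n1
  Y(C3) = 0.000+0.3776j S between n0,n3
  V1: constraint V(n1)−V(n3) = 31.3
Assemble and solve the 4×4 MNA system:
  V(n1)=31.34-0.1312j  V(n2)=-8.681+0.4783j  V(n3)=0.04032-0.1312j
  i(V1)=-0.8633+4.395j

0.05043+0.7216j A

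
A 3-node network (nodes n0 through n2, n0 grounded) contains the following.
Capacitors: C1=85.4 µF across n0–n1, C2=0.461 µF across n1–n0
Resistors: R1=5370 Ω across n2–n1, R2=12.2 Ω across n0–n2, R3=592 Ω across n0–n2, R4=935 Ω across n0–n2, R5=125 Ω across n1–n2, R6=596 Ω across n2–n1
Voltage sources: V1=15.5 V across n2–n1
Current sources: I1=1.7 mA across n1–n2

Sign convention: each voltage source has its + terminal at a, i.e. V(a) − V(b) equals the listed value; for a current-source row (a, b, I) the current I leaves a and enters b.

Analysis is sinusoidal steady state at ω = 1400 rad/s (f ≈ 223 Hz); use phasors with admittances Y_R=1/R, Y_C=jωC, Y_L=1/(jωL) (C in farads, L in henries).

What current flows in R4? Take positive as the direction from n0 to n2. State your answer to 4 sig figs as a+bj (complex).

-0.01108-0.007806j A

Apply KCL at each of the 2 non-ground nodes and solve the resulting linear system.
Node n1: branches {C1, R1, R5, R6, C2, V1, I1} → V_1 = -5.145+7.299j
Node n2: branches {R1, R2, R3, R4, R5, R6, V1, I1} → V_2 = 10.36+7.299j
Source currents: i(V1)=-1.029-0.6184j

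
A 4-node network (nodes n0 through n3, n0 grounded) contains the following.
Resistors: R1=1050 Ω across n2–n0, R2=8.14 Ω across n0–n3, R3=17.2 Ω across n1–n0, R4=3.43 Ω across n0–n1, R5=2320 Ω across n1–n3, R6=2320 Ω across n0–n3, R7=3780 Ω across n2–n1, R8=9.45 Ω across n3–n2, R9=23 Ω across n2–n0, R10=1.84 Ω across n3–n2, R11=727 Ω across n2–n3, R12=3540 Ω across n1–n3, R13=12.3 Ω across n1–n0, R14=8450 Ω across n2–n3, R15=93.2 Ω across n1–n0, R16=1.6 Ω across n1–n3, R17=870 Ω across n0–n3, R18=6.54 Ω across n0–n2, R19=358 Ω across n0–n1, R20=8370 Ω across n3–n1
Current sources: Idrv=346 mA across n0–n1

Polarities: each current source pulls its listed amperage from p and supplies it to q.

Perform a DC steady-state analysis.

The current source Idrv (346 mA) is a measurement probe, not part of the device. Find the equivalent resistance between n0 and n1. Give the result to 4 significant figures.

Element admittances at DC:
  Y(R1) = 0.0009524 S between n2,n0
  Y(R2) = 0.1229 S between n0,n3
  Y(R3) = 0.05814 S between n1,n0
  Y(R4) = 0.2915 S between n0,n1
  Y(R5) = 0.0004310 S between n1,n3
  Y(R6) = 0.0004310 S between n0,n3
  Y(R7) = 0.0002646 S between n2,n1
  Y(R8) = 0.1058 S between n3,n2
  Y(R9) = 0.04348 S between n2,n0
  Y(R10) = 0.5435 S between n3,n2
  Y(R11) = 0.001376 S between n2,n3
  Y(R12) = 0.0002825 S between n1,n3
  Y(R13) = 0.08130 S between n1,n0
  Y(R14) = 0.0001183 S between n2,n3
  Y(R15) = 0.01073 S between n1,n0
  Y(R16) = 0.6250 S between n1,n3
  Y(R17) = 0.001149 S between n0,n3
  Y(R18) = 0.1529 S between n0,n2
  Y(R19) = 0.002793 S between n0,n1
  Y(R20) = 0.0001195 S between n3,n1
  Idrv: injects 0.346 A into n1 (from n0)
Assemble and solve the 3×3 MNA system:
  V(n1)=0.5440  V(n2)=0.2898  V(n3)=0.3776

R_eq = 1.572 Ω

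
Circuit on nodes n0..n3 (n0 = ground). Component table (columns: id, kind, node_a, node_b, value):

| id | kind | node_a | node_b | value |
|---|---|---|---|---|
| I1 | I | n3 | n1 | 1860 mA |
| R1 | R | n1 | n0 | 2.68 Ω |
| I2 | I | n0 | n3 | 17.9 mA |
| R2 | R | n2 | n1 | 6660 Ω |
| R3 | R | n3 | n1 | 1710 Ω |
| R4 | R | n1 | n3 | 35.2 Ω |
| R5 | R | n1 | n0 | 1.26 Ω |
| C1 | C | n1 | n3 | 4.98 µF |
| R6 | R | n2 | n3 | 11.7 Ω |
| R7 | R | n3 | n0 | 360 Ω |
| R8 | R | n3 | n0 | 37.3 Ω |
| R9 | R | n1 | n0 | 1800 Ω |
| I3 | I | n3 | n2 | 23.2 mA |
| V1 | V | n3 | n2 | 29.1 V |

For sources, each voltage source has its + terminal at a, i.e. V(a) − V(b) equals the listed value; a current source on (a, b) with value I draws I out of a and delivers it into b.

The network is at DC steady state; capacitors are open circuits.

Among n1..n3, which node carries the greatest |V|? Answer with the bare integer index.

MNA unknowns: 3 node voltages V₁..V_3 plus 1 source current (V1)
I1: z[3]−=1.86, z[1]+=1.86
R1: Y=0.3731 on G[1,0]
I2: z[0]−=0.0179, z[3]+=0.0179
R2: Y=0.0001502 on G[2,1]
R3: Y=0.0005848 on G[3,1]
R4: Y=0.02841 on G[1,3]
R5: Y=0.7937 on G[1,0]
C1: Y=0.000 on G[1,3]
R6: Y=0.08547 on G[2,3]
R7: Y=0.002778 on G[3,0]
R8: Y=0.02681 on G[3,0]
R9: Y=0.0005556 on G[1,0]
I3: z[3]−=0.0232, z[2]+=0.0232
V1: row V3−V2=29.1, i_V1 at 3,2
solve → V1=0.7984, V2=-59.99, V3=-30.89
aux → i_V1=-2.520

2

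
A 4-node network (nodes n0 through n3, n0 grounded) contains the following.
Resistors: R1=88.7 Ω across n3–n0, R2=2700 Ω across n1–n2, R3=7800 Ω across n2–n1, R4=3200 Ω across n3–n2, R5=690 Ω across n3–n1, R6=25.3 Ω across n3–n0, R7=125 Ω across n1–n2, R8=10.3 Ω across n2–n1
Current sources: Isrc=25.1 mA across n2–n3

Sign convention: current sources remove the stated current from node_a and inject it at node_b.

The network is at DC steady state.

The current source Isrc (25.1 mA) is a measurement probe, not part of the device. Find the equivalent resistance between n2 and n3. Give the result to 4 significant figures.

R_eq = 574.0 Ω

Apply KCL at each of the 3 non-ground nodes and solve the resulting linear system.
Node n1: branches {R2, R3, R5, R7, R8} → V_1 = -14.21
Node n2: branches {R2, R3, R4, R7, R8, Isrc} → V_2 = -14.41
Node n3: branches {R1, R4, R5, R6, Isrc} → V_3 = 0.000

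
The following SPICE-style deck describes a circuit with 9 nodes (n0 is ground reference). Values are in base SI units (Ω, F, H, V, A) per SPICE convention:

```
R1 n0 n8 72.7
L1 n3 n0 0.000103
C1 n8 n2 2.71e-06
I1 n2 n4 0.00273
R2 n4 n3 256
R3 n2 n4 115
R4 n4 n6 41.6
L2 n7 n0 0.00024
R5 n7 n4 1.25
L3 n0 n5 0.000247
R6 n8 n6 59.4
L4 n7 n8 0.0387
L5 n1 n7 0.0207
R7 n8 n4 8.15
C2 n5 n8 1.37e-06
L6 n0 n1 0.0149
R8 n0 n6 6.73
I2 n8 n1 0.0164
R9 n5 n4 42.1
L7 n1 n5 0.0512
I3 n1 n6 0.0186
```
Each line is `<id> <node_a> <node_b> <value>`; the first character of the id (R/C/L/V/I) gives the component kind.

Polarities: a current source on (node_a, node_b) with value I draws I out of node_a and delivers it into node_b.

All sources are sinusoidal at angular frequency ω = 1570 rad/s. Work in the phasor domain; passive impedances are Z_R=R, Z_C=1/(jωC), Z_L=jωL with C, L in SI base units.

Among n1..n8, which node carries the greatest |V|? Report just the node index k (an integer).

Element admittances at ω=1570 rad/s:
  Y(R1) = 0.01376+0.000j S between n0,n8
  Y(L1) = 0.000-6.184j S between n3,n0
  Y(C1) = 0.000+0.004255j S between n8,n2
  I1: injects 0.00273 A into n4 (from n2)
  Y(R2) = 0.003906+0.000j S between n4,n3
  Y(R3) = 0.008696+0.000j S between n2,n4
  Y(R4) = 0.02404+0.000j S between n4,n6
  Y(L2) = 0.000-2.654j S between n7,n0
  Y(R5) = 0.8000+0.000j S between n7,n4
  Y(L3) = 0.000-2.579j S between n0,n5
  Y(R6) = 0.01684+0.000j S between n8,n6
  Y(L4) = 0.000-0.01646j S between n7,n8
  Y(L5) = 0.000-0.03077j S between n1,n7
  Y(R7) = 0.1227+0.000j S between n8,n4
  Y(C2) = 0.000+0.002151j S between n5,n8
  Y(L6) = 0.000-0.04275j S between n0,n1
  Y(R8) = 0.1486+0.000j S between n0,n6
  I2: injects 0.0164 A into n1 (from n8)
  Y(R9) = 0.02375+0.000j S between n5,n4
  Y(L7) = 0.000-0.01244j S between n1,n5
  I3: injects 0.0186 A into n6 (from n1)
Assemble and solve the 8×8 MNA system:
  V(n1)=-0.0001083-0.02694j  V(n2)=-0.2777+0.07845j  V(n3)=2.953e-06-7.131e-06j  V(n4)=-0.01129-0.004682j  V(n5)=0.0001300-0.0002186j  V(n6)=0.08716-0.002258j  V(n7)=-0.0003550-0.003659j  V(n8)=-0.1078-0.01873j

2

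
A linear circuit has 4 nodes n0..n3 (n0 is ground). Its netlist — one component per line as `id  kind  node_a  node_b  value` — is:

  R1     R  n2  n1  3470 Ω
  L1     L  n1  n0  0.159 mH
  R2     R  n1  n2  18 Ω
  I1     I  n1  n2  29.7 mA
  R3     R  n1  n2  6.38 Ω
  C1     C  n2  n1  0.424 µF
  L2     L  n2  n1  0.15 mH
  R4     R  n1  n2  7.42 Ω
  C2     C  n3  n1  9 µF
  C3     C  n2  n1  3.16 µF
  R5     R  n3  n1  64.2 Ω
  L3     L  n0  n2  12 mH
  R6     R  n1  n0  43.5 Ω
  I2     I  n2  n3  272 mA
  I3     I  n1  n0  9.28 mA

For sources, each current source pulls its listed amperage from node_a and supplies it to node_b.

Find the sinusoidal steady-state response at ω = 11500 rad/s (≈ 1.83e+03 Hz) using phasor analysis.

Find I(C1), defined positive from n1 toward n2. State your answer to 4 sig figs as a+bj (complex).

Apply KCL at each of the 3 non-ground nodes and solve the resulting linear system.
Node n1: branches {R1, L1, R2, I1, R3, C1, L2, R4, C2, C3, R5, R6, I3} → V_1 = 0.002102-0.01270j
Node n2: branches {R1, R2, I1, R3, C1, L2, R4, C3, L3, I2} → V_2 = -0.1990-0.3285j
Node n3: branches {C2, R5, I2} → V_3 = 0.3888-2.583j

-0.001540+0.0009804j A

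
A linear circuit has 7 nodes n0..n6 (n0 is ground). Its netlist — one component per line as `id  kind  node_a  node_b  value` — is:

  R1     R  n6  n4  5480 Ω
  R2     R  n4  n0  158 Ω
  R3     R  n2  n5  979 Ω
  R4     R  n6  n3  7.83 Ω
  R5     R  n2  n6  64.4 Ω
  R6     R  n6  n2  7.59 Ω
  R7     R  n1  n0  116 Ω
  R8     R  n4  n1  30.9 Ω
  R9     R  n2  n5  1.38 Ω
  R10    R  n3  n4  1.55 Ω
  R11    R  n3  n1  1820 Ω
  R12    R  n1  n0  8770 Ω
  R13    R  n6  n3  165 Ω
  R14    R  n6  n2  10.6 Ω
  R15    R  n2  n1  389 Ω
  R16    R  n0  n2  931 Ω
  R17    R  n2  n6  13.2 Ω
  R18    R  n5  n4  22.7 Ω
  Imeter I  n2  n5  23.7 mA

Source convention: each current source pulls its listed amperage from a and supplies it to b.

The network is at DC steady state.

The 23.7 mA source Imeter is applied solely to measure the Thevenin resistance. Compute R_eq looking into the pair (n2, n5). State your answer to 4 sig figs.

Apply KCL at each of the 6 non-ground nodes and solve the resulting linear system.
Node n1: branches {R7, R8, R11, R12, R15} → V_1 = 0.0003109
Node n2: branches {R3, R5, R6, R9, R14, R15, R16, R17, Imeter} → V_2 = -0.009492
Node n3: branches {R4, R10, R11, R13} → V_3 = -0.0001760
Node n4: branches {R1, R2, R8, R10, R18} → V_4 = 0.001182
Node n5: branches {R3, R9, R18, Imeter} → V_5 = 0.02191
Node n6: branches {R1, R4, R5, R6, R13, R14, R17} → V_6 = -0.006726

R_eq = 1.325 Ω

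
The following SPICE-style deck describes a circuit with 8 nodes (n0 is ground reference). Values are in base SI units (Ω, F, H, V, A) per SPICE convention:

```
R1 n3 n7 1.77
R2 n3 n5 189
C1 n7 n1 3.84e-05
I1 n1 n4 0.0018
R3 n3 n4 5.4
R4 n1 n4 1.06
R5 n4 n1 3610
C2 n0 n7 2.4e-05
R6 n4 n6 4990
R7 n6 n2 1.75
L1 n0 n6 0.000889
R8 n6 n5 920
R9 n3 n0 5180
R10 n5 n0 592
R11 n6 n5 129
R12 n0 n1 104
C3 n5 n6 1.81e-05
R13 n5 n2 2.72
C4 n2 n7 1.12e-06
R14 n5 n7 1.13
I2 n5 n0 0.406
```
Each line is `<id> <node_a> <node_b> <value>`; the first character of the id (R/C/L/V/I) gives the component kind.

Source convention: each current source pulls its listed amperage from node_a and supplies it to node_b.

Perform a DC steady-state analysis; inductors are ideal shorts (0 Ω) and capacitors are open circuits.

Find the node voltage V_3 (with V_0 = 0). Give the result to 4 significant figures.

-1.624 V

MNA unknowns: 7 node voltages V₁..V_7 plus 1 source current (L1)
R1: Y=0.5650 on G[3,7]
R2: Y=0.005291 on G[3,5]
C1: Y=0.000 on G[7,1]
I1: z[1]−=0.0018, z[4]+=0.0018
R3: Y=0.1852 on G[3,4]
R4: Y=0.9434 on G[1,4]
R5: Y=0.0002770 on G[4,1]
C2: Y=0.000 on G[0,7]
R6: Y=0.0002004 on G[4,6]
R7: Y=0.5714 on G[6,2]
L1: row V0−V6=0, i_L1 at 0,6
R8: Y=0.001087 on G[6,5]
R9: Y=0.0001931 on G[3,0]
R10: Y=0.001689 on G[5,0]
R11: Y=0.007752 on G[6,5]
R12: Y=0.009615 on G[0,1]
C3: Y=0.000 on G[5,6]
R13: Y=0.3676 on G[5,2]
C4: Y=0.000 on G[2,7]
R14: Y=0.8850 on G[5,7]
I2: z[5]−=0.406, z[0]+=0.406
solve → V1=-1.529, V2=-0.6529, V3=-1.624, V4=-1.543, V5=-1.668, V6=0.000, V7=-1.651
aux → i_L1=0.3882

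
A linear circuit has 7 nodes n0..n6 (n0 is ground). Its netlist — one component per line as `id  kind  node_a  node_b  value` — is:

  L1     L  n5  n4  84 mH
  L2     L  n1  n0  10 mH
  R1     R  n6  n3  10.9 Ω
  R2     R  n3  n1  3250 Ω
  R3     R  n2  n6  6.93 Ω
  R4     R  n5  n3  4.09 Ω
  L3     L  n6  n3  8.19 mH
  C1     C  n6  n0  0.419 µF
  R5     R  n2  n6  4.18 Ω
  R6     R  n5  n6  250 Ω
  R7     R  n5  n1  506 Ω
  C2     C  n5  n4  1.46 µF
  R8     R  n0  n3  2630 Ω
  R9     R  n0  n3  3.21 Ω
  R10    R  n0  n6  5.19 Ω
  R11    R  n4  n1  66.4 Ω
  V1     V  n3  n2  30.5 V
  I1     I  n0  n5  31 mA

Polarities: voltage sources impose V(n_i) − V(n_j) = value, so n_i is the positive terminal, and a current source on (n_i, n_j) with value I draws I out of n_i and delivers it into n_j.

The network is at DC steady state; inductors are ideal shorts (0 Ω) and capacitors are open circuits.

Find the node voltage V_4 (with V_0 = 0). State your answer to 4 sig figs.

0.1689 V

Apply KCL at each of the 6 non-ground nodes and solve the resulting linear system.
Node n1: branches {L2, R2, R7, R11} → V_1 = 0.000
Node n2: branches {R3, R5, V1} → V_2 = -30.44
Node n3: branches {R1, R2, R4, L3, R8, R9, V1} → V_3 = 0.05570
Node n4: branches {L1, C2, R11} → V_4 = 0.1689
Node n5: branches {L1, R4, R6, R7, C2, I1} → V_5 = 0.1689
Node n6: branches {R1, R3, L3, C1, R5, R6, R10} → V_6 = 0.05570
Source currents: i(L1)=0.002543, i(L2)=0.002894, i(L3)=-11.71, i(V1)=-11.70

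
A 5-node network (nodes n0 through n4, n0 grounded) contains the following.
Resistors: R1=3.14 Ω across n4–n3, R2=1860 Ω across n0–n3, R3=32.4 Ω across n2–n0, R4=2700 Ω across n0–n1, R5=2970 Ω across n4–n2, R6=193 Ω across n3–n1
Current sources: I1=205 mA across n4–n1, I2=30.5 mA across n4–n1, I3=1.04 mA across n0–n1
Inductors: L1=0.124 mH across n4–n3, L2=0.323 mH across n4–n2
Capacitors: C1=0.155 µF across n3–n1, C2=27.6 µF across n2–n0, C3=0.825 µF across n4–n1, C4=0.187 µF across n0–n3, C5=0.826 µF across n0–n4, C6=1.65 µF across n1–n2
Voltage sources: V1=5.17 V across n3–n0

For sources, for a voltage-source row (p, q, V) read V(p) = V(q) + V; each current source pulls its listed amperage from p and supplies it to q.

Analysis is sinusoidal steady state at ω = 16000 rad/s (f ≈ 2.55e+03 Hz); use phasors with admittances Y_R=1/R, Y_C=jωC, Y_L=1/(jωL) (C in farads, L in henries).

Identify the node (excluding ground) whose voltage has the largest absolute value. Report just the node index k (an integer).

Apply KCL at each of the 4 non-ground nodes and solve the resulting linear system.
Node n1: branches {I1, R4, C1, I2, I3, C3, C6, R6} → V_1 = 0.8929-6.744j
Node n2: branches {R3, L2, R5, C2, C6} → V_2 = -2.173-1.115j
Node n3: branches {R1, R2, L1, C1, C4, R6, V1} → V_3 = 5.170+0.000j
Node n4: branches {R1, I1, L1, L2, R5, I2, C3, C5} → V_4 = 3.384+0.3050j
Source currents: i(V1)=-0.4232+0.9362j

1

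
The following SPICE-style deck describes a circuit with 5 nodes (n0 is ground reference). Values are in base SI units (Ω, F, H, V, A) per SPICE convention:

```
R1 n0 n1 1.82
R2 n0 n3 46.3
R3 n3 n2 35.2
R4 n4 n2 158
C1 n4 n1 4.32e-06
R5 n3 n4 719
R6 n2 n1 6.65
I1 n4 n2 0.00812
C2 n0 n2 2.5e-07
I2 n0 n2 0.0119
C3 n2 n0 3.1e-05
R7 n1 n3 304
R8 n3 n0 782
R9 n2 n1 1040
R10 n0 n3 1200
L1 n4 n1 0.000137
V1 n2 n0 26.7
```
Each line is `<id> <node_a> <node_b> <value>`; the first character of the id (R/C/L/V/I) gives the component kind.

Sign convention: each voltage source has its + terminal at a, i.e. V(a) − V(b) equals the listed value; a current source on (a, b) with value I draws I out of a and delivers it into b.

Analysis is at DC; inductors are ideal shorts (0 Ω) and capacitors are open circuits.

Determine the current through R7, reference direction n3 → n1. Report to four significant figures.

Element admittances at DC:
  Y(R1) = 0.5495 S between n0,n1
  Y(R2) = 0.02160 S between n0,n3
  Y(R3) = 0.02841 S between n3,n2
  Y(R4) = 0.006329 S between n4,n2
  Y(C1) = 0.000 S between n4,n1
  Y(R5) = 0.001391 S between n3,n4
  Y(R6) = 0.1504 S between n2,n1
  I1: injects 0.00812 A into n2 (from n4)
  Y(C2) = 0.000 S between n0,n2
  I2: injects 0.0119 A into n2 (from n0)
  Y(C3) = 0.000 S between n2,n0
  Y(R7) = 0.003289 S between n1,n3
  Y(R8) = 0.001279 S between n3,n0
  Y(R9) = 0.0009615 S between n2,n1
  Y(R10) = 0.0008333 S between n0,n3
  L1: short n4↔n1 (DC inductor)
  V1: constraint V(n2)−V(n0) = 26.7
Assemble and solve the 6×6 MNA system:
  V(n1)=5.994  V(n2)=26.70  V(n3)=13.85  V(n4)=5.994
  i(L1)=0.1339  i(V1)=-3.610

0.02584 A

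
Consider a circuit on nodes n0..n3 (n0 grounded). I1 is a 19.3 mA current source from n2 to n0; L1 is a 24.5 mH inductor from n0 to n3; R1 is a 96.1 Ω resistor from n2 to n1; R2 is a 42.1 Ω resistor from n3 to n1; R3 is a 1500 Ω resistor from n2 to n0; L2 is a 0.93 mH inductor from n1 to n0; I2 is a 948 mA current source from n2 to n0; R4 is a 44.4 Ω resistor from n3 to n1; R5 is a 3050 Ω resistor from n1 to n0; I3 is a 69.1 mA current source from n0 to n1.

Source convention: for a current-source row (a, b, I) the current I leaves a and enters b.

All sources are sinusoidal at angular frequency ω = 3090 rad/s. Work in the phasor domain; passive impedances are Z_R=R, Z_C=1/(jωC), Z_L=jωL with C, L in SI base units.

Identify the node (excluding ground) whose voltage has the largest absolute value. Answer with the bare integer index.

Apply KCL at each of the 3 non-ground nodes and solve the resulting linear system.
Node n1: branches {R1, R2, L2, R4, R5, I3} → V_1 = -0.02875-2.332j
Node n2: branches {I1, R1, R3, I2} → V_2 = -87.39-2.191j
Node n3: branches {L1, R2, R4} → V_3 = 0.5888-2.164j

2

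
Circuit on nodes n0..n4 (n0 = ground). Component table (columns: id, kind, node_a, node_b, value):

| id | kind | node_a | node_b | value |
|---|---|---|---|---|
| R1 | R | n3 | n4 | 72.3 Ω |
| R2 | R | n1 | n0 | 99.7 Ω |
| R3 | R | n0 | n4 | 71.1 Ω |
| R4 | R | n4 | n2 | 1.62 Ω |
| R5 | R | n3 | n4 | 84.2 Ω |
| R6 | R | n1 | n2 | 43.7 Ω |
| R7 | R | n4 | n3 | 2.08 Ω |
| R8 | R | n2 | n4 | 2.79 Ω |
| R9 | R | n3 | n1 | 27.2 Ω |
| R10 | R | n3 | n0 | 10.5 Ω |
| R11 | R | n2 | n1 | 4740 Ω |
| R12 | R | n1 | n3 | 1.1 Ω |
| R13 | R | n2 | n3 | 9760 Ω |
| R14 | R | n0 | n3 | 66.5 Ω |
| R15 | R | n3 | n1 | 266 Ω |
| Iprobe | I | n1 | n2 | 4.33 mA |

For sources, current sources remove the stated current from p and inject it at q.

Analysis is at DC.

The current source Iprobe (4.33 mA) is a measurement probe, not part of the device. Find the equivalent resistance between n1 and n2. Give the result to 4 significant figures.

Element admittances at DC:
  Y(R1) = 0.01383 S between n3,n4
  Y(R2) = 0.01003 S between n1,n0
  Y(R3) = 0.01406 S between n0,n4
  Y(R4) = 0.6173 S between n4,n2
  Y(R5) = 0.01188 S between n3,n4
  Y(R6) = 0.02288 S between n1,n2
  Y(R7) = 0.4808 S between n4,n3
  Y(R8) = 0.3584 S between n2,n4
  Y(R9) = 0.03676 S between n3,n1
  Y(R10) = 0.09524 S between n3,n0
  Y(R11) = 0.0002110 S between n2,n1
  Y(R12) = 0.9091 S between n1,n3
  Y(R13) = 0.0001025 S between n2,n3
  Y(R14) = 0.01504 S between n0,n3
  Y(R15) = 0.003759 S between n3,n1
  Iprobe: injects 0.00433 A into n2 (from n1)
Assemble and solve the 4×4 MNA system:
  V(n1)=-0.004617  V(n2)=0.01120  V(n3)=-0.0004904  V(n4)=0.007137

R_eq = 3.653 Ω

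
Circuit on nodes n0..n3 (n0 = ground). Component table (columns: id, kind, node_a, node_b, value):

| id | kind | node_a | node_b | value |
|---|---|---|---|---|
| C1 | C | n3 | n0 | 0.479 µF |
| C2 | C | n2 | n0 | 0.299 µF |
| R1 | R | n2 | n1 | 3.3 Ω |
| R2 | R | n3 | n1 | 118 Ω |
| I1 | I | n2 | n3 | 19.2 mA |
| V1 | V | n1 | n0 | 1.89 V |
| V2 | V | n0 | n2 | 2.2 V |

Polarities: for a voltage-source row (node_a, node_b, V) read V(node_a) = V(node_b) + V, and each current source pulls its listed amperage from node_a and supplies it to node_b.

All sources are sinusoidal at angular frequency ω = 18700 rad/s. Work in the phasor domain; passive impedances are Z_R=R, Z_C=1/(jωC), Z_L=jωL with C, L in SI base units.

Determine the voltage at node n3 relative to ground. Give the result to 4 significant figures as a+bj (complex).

1.963-2.075j V

Element admittances at ω=18700 rad/s:
  Y(C1) = 0.000+0.008957j S between n3,n0
  Y(C2) = 0.000+0.005591j S between n2,n0
  Y(R1) = 0.3030+0.000j S between n2,n1
  Y(R2) = 0.008475+0.000j S between n3,n1
  I1: injects 0.0192 A into n3 (from n2)
  V1: constraint V(n1)−V(n0) = 1.89
  V2: constraint V(n0)−V(n2) = 2.2
Assemble and solve the 5×5 MNA system:
  V(n1)=1.890+0.000j  V(n2)=-2.200+0.000j  V(n3)=1.963-2.075j
  i(V1)=-1.239-0.01758j  i(V2)=-1.220-0.01230j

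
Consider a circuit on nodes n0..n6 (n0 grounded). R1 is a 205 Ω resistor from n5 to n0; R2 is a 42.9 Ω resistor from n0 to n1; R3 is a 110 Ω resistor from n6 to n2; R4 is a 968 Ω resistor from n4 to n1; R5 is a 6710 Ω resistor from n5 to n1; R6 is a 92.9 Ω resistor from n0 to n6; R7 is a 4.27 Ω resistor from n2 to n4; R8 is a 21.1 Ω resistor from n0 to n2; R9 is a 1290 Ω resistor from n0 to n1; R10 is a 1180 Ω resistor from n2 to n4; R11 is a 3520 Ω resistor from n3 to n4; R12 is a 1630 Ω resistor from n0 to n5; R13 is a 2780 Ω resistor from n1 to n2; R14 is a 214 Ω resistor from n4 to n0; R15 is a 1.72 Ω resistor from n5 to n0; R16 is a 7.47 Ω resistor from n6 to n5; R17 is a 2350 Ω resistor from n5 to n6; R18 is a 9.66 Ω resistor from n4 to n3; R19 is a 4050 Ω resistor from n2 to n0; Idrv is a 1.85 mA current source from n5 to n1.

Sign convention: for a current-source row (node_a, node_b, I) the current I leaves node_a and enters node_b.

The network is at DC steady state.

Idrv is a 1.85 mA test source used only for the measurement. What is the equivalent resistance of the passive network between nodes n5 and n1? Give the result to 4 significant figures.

R_eq = 40.69 Ω

Apply KCL at each of the 6 non-ground nodes and solve the resulting linear system.
Node n1: branches {R2, R4, R5, R9, R13, Idrv} → V_1 = 0.07225
Node n2: branches {R3, R7, R8, R10, R13, R19} → V_2 = 0.001205
Node n3: branches {R11, R18} → V_3 = 0.001487
Node n4: branches {R4, R7, R10, R11, R14, R18} → V_4 = 0.001487
Node n5: branches {R1, R5, R12, R15, R16, R17, Idrv} → V_5 = -0.003028
Node n6: branches {R3, R6, R16, R17} → V_6 = -0.002567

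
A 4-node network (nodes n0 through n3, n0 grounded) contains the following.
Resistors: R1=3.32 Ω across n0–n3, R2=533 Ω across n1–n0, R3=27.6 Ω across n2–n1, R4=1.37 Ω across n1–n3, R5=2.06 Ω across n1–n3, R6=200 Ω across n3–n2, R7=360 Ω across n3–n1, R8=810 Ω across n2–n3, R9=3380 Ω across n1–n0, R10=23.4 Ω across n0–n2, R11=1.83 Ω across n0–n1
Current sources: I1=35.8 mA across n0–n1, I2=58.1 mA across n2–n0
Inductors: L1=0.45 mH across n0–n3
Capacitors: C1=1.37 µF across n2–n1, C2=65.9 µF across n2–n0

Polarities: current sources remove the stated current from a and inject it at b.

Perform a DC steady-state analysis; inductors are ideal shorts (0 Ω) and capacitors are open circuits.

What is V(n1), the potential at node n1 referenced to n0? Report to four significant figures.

0.006206 V

Apply KCL at each of the 3 non-ground nodes and solve the resulting linear system.
Node n1: branches {R2, R3, R4, R5, R7, I1, R9, C1, R11} → V_1 = 0.006206
Node n2: branches {R3, R6, R8, C1, R10, C2, I2} → V_2 = -0.6793
Node n3: branches {R1, R4, R5, R6, R7, R8, L1} → V_3 = 0.000
Source currents: i(L1)=-0.003324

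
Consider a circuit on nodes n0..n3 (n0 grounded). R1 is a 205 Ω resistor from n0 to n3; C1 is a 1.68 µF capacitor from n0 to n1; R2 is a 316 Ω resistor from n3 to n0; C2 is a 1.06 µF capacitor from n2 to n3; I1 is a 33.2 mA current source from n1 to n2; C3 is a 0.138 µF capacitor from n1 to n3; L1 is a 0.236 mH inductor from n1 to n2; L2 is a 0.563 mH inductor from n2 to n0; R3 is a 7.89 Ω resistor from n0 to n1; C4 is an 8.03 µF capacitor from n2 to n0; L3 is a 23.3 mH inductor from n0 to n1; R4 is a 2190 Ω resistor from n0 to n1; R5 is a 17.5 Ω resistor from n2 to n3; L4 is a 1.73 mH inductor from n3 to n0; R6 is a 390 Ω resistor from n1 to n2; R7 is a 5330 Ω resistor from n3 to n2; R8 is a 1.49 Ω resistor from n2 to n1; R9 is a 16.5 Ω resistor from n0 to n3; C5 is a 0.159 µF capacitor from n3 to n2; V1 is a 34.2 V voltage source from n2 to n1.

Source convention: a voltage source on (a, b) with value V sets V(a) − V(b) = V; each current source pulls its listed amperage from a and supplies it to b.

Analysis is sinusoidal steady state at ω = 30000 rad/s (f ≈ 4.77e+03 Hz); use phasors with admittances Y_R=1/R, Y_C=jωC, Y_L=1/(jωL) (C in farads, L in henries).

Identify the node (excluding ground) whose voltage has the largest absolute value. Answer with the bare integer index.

Element admittances at ω=30000 rad/s:
  Y(R1) = 0.004878+0.000j S between n0,n3
  Y(C1) = 0.000+0.05040j S between n0,n1
  Y(R2) = 0.003165+0.000j S between n3,n0
  Y(C2) = 0.000+0.03180j S between n2,n3
  I1: injects 0.0332 A into n2 (from n1)
  Y(C3) = 0.000+0.004140j S between n1,n3
  Y(L1) = 0.000-0.1412j S between n1,n2
  Y(L2) = 0.000-0.05921j S between n2,n0
  Y(R3) = 0.1267+0.000j S between n0,n1
  Y(C4) = 0.000+0.2409j S between n2,n0
  Y(L3) = 0.000-0.001431j S between n0,n1
  Y(R4) = 0.0004566+0.000j S between n0,n1
  Y(R5) = 0.05714+0.000j S between n2,n3
  Y(L4) = 0.000-0.01927j S between n3,n0
  Y(R6) = 0.002564+0.000j S between n1,n2
  Y(R7) = 0.0001876+0.000j S between n3,n2
  Y(R8) = 0.6711+0.000j S between n2,n1
  Y(R9) = 0.06061+0.000j S between n0,n3
  Y(C5) = 0.000+0.004770j S between n3,n2
  V1: constraint V(n2)−V(n1) = 34.2
Assemble and solve the 4×4 MNA system:
  V(n1)=-20.59-8.958j  V(n2)=13.61-8.958j  V(n3)=8.698-2.284j
  i(V1)=-25.16+2.561j

1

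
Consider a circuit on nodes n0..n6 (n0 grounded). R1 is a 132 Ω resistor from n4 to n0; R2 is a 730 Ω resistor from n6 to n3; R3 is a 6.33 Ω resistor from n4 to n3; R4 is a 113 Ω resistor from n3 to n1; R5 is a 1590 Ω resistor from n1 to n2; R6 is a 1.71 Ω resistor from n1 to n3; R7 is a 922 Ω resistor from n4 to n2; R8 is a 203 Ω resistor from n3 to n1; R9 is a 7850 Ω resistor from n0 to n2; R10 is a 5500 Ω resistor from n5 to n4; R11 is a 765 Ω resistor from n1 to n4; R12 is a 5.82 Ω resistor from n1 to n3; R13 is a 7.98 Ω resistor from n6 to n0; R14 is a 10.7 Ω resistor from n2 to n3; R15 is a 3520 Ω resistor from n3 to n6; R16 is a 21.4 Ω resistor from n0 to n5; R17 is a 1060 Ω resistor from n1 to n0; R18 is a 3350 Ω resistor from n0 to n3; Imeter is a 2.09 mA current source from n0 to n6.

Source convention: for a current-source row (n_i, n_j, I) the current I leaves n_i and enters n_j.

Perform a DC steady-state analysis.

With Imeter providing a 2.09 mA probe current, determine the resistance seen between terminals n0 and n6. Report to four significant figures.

R_eq = 7.892 Ω

Element admittances at DC:
  Y(R1) = 0.007576 S between n4,n0
  Y(R2) = 0.001370 S between n6,n3
  Y(R3) = 0.1580 S between n4,n3
  Y(R4) = 0.008850 S between n3,n1
  Y(R5) = 0.0006289 S between n1,n2
  Y(R6) = 0.5848 S between n1,n3
  Y(R7) = 0.001085 S between n4,n2
  Y(R8) = 0.004926 S between n3,n1
  Y(R9) = 0.0001274 S between n0,n2
  Y(R10) = 0.0001818 S between n5,n4
  Y(R11) = 0.001307 S between n1,n4
  Y(R12) = 0.1718 S between n1,n3
  Y(R13) = 0.1253 S between n6,n0
  Y(R14) = 0.09346 S between n2,n3
  Y(R15) = 0.0002841 S between n3,n6
  Y(R16) = 0.04673 S between n0,n5
  Y(R17) = 0.0009434 S between n1,n0
  Y(R18) = 0.0002985 S between n0,n3
  Imeter: injects 0.00209 A into n6 (from n0)
Assemble and solve the 6×6 MNA system:
  V(n1)=0.002615  V(n2)=0.002613  V(n3)=0.002618  V(n4)=0.002497  V(n5)=9.679e-06  V(n6)=0.01650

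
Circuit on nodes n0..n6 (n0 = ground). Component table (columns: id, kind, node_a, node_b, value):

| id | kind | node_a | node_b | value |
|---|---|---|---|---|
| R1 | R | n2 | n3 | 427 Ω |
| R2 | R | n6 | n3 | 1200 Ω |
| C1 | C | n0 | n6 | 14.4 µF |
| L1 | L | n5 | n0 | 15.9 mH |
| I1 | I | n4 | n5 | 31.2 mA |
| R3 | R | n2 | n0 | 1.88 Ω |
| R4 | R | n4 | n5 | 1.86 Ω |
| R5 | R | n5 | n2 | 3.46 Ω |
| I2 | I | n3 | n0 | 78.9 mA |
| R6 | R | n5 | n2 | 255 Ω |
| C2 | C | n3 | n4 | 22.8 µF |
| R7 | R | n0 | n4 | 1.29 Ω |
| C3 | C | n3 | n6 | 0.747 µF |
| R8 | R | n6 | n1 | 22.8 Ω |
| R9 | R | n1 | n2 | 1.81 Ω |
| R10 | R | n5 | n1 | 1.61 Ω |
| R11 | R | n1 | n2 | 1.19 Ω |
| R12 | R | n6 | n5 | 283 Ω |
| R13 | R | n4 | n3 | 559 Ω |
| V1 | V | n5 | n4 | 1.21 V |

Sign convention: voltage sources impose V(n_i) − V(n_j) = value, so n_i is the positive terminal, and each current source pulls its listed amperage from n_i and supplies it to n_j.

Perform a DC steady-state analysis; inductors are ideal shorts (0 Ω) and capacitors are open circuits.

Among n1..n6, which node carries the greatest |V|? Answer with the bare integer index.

3

Apply KCL at each of the 6 non-ground nodes and solve the resulting linear system.
Node n1: branches {R8, R9, R10, R11} → V_1 = -0.03193
Node n2: branches {R1, R3, R5, R6, R9, R11} → V_2 = -0.03733
Node n3: branches {R1, R2, I2, C2, C3, R13} → V_3 = -16.40
Node n4: branches {I1, R4, C2, R7, R13, V1} → V_4 = -1.210
Node n5: branches {L1, I1, R4, R5, R6, R10, R12, V1} → V_5 = 0.000
Node n6: branches {R2, C1, C3, R8, R12} → V_6 = -0.3124
Source currents: i(L1)=0.8789, i(V1)=-1.530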